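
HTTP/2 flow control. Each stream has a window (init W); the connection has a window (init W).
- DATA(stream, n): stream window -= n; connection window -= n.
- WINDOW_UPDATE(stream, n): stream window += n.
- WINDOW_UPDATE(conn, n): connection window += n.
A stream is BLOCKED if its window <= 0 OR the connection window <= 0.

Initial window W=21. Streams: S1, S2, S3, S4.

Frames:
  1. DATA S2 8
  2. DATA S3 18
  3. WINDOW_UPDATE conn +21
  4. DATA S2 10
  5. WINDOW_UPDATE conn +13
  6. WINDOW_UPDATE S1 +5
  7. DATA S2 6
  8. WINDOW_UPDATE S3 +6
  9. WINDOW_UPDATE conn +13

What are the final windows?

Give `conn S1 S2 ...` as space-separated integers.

Answer: 26 26 -3 9 21

Derivation:
Op 1: conn=13 S1=21 S2=13 S3=21 S4=21 blocked=[]
Op 2: conn=-5 S1=21 S2=13 S3=3 S4=21 blocked=[1, 2, 3, 4]
Op 3: conn=16 S1=21 S2=13 S3=3 S4=21 blocked=[]
Op 4: conn=6 S1=21 S2=3 S3=3 S4=21 blocked=[]
Op 5: conn=19 S1=21 S2=3 S3=3 S4=21 blocked=[]
Op 6: conn=19 S1=26 S2=3 S3=3 S4=21 blocked=[]
Op 7: conn=13 S1=26 S2=-3 S3=3 S4=21 blocked=[2]
Op 8: conn=13 S1=26 S2=-3 S3=9 S4=21 blocked=[2]
Op 9: conn=26 S1=26 S2=-3 S3=9 S4=21 blocked=[2]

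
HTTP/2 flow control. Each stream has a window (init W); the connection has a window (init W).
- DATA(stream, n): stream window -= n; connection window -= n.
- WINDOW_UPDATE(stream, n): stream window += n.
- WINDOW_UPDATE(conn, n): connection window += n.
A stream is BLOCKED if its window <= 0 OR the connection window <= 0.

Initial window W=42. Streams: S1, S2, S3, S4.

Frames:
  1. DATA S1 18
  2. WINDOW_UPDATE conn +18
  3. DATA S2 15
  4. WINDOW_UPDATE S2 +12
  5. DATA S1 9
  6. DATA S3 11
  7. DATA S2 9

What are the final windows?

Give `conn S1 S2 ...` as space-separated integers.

Answer: -2 15 30 31 42

Derivation:
Op 1: conn=24 S1=24 S2=42 S3=42 S4=42 blocked=[]
Op 2: conn=42 S1=24 S2=42 S3=42 S4=42 blocked=[]
Op 3: conn=27 S1=24 S2=27 S3=42 S4=42 blocked=[]
Op 4: conn=27 S1=24 S2=39 S3=42 S4=42 blocked=[]
Op 5: conn=18 S1=15 S2=39 S3=42 S4=42 blocked=[]
Op 6: conn=7 S1=15 S2=39 S3=31 S4=42 blocked=[]
Op 7: conn=-2 S1=15 S2=30 S3=31 S4=42 blocked=[1, 2, 3, 4]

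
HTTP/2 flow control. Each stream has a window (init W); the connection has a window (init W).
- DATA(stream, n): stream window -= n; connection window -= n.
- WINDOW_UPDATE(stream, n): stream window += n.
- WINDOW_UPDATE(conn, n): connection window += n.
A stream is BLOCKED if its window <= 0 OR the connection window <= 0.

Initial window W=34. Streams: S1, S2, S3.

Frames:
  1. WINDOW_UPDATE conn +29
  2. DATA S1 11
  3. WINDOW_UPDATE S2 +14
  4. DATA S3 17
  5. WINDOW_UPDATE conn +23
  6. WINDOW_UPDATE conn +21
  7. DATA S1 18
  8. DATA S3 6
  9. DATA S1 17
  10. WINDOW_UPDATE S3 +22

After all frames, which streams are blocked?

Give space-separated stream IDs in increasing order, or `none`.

Answer: S1

Derivation:
Op 1: conn=63 S1=34 S2=34 S3=34 blocked=[]
Op 2: conn=52 S1=23 S2=34 S3=34 blocked=[]
Op 3: conn=52 S1=23 S2=48 S3=34 blocked=[]
Op 4: conn=35 S1=23 S2=48 S3=17 blocked=[]
Op 5: conn=58 S1=23 S2=48 S3=17 blocked=[]
Op 6: conn=79 S1=23 S2=48 S3=17 blocked=[]
Op 7: conn=61 S1=5 S2=48 S3=17 blocked=[]
Op 8: conn=55 S1=5 S2=48 S3=11 blocked=[]
Op 9: conn=38 S1=-12 S2=48 S3=11 blocked=[1]
Op 10: conn=38 S1=-12 S2=48 S3=33 blocked=[1]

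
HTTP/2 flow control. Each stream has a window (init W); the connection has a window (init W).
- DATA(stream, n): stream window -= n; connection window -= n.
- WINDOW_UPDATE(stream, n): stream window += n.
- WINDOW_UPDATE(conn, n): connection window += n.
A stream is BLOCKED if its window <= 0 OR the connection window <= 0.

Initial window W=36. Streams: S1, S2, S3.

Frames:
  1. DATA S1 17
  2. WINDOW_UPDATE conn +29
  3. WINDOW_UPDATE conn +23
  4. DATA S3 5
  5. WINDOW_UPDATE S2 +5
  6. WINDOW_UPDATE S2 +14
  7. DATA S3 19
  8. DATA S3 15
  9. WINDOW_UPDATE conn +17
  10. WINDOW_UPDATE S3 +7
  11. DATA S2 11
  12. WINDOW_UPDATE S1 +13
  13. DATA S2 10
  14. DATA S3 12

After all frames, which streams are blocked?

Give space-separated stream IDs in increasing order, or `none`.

Answer: S3

Derivation:
Op 1: conn=19 S1=19 S2=36 S3=36 blocked=[]
Op 2: conn=48 S1=19 S2=36 S3=36 blocked=[]
Op 3: conn=71 S1=19 S2=36 S3=36 blocked=[]
Op 4: conn=66 S1=19 S2=36 S3=31 blocked=[]
Op 5: conn=66 S1=19 S2=41 S3=31 blocked=[]
Op 6: conn=66 S1=19 S2=55 S3=31 blocked=[]
Op 7: conn=47 S1=19 S2=55 S3=12 blocked=[]
Op 8: conn=32 S1=19 S2=55 S3=-3 blocked=[3]
Op 9: conn=49 S1=19 S2=55 S3=-3 blocked=[3]
Op 10: conn=49 S1=19 S2=55 S3=4 blocked=[]
Op 11: conn=38 S1=19 S2=44 S3=4 blocked=[]
Op 12: conn=38 S1=32 S2=44 S3=4 blocked=[]
Op 13: conn=28 S1=32 S2=34 S3=4 blocked=[]
Op 14: conn=16 S1=32 S2=34 S3=-8 blocked=[3]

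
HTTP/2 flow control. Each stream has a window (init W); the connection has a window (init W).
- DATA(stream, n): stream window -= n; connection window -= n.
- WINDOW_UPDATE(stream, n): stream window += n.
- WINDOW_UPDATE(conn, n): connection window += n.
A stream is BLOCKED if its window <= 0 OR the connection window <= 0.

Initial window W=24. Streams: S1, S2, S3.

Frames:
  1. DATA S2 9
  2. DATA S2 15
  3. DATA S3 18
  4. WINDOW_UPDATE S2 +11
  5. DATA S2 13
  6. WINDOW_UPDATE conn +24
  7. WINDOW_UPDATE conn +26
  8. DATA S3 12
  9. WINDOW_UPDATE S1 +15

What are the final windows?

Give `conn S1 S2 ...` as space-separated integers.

Answer: 7 39 -2 -6

Derivation:
Op 1: conn=15 S1=24 S2=15 S3=24 blocked=[]
Op 2: conn=0 S1=24 S2=0 S3=24 blocked=[1, 2, 3]
Op 3: conn=-18 S1=24 S2=0 S3=6 blocked=[1, 2, 3]
Op 4: conn=-18 S1=24 S2=11 S3=6 blocked=[1, 2, 3]
Op 5: conn=-31 S1=24 S2=-2 S3=6 blocked=[1, 2, 3]
Op 6: conn=-7 S1=24 S2=-2 S3=6 blocked=[1, 2, 3]
Op 7: conn=19 S1=24 S2=-2 S3=6 blocked=[2]
Op 8: conn=7 S1=24 S2=-2 S3=-6 blocked=[2, 3]
Op 9: conn=7 S1=39 S2=-2 S3=-6 blocked=[2, 3]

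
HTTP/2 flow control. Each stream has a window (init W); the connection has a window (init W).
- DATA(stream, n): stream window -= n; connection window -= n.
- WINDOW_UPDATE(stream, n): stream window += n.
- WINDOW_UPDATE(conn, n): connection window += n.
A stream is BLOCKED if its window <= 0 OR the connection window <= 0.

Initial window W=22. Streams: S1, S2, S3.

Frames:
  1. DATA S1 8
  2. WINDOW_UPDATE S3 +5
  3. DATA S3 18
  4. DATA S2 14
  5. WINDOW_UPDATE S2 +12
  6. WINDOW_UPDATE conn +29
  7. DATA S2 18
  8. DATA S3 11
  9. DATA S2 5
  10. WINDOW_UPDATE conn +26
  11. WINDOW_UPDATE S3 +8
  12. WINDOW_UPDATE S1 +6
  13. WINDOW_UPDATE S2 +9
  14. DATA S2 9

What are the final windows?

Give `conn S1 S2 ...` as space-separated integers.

Answer: -6 20 -3 6

Derivation:
Op 1: conn=14 S1=14 S2=22 S3=22 blocked=[]
Op 2: conn=14 S1=14 S2=22 S3=27 blocked=[]
Op 3: conn=-4 S1=14 S2=22 S3=9 blocked=[1, 2, 3]
Op 4: conn=-18 S1=14 S2=8 S3=9 blocked=[1, 2, 3]
Op 5: conn=-18 S1=14 S2=20 S3=9 blocked=[1, 2, 3]
Op 6: conn=11 S1=14 S2=20 S3=9 blocked=[]
Op 7: conn=-7 S1=14 S2=2 S3=9 blocked=[1, 2, 3]
Op 8: conn=-18 S1=14 S2=2 S3=-2 blocked=[1, 2, 3]
Op 9: conn=-23 S1=14 S2=-3 S3=-2 blocked=[1, 2, 3]
Op 10: conn=3 S1=14 S2=-3 S3=-2 blocked=[2, 3]
Op 11: conn=3 S1=14 S2=-3 S3=6 blocked=[2]
Op 12: conn=3 S1=20 S2=-3 S3=6 blocked=[2]
Op 13: conn=3 S1=20 S2=6 S3=6 blocked=[]
Op 14: conn=-6 S1=20 S2=-3 S3=6 blocked=[1, 2, 3]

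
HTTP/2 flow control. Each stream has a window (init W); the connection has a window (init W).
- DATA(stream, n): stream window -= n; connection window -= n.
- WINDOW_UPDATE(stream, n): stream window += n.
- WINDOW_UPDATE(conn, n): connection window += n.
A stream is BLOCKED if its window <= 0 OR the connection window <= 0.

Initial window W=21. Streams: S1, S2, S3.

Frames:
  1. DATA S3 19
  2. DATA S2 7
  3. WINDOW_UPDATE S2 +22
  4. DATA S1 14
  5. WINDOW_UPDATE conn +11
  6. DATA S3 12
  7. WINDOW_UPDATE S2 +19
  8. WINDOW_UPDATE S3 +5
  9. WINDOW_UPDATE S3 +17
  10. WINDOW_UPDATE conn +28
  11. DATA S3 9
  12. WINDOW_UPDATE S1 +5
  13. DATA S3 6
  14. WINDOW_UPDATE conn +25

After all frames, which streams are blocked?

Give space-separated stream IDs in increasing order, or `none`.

Answer: S3

Derivation:
Op 1: conn=2 S1=21 S2=21 S3=2 blocked=[]
Op 2: conn=-5 S1=21 S2=14 S3=2 blocked=[1, 2, 3]
Op 3: conn=-5 S1=21 S2=36 S3=2 blocked=[1, 2, 3]
Op 4: conn=-19 S1=7 S2=36 S3=2 blocked=[1, 2, 3]
Op 5: conn=-8 S1=7 S2=36 S3=2 blocked=[1, 2, 3]
Op 6: conn=-20 S1=7 S2=36 S3=-10 blocked=[1, 2, 3]
Op 7: conn=-20 S1=7 S2=55 S3=-10 blocked=[1, 2, 3]
Op 8: conn=-20 S1=7 S2=55 S3=-5 blocked=[1, 2, 3]
Op 9: conn=-20 S1=7 S2=55 S3=12 blocked=[1, 2, 3]
Op 10: conn=8 S1=7 S2=55 S3=12 blocked=[]
Op 11: conn=-1 S1=7 S2=55 S3=3 blocked=[1, 2, 3]
Op 12: conn=-1 S1=12 S2=55 S3=3 blocked=[1, 2, 3]
Op 13: conn=-7 S1=12 S2=55 S3=-3 blocked=[1, 2, 3]
Op 14: conn=18 S1=12 S2=55 S3=-3 blocked=[3]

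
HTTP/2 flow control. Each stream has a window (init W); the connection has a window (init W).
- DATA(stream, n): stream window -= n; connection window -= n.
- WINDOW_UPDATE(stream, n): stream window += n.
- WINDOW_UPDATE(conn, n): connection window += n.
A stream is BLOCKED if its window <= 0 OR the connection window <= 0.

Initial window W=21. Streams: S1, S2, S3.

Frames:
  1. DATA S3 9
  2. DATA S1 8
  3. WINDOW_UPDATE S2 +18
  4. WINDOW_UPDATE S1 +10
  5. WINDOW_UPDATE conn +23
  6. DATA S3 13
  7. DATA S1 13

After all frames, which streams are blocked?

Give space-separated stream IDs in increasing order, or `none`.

Answer: S3

Derivation:
Op 1: conn=12 S1=21 S2=21 S3=12 blocked=[]
Op 2: conn=4 S1=13 S2=21 S3=12 blocked=[]
Op 3: conn=4 S1=13 S2=39 S3=12 blocked=[]
Op 4: conn=4 S1=23 S2=39 S3=12 blocked=[]
Op 5: conn=27 S1=23 S2=39 S3=12 blocked=[]
Op 6: conn=14 S1=23 S2=39 S3=-1 blocked=[3]
Op 7: conn=1 S1=10 S2=39 S3=-1 blocked=[3]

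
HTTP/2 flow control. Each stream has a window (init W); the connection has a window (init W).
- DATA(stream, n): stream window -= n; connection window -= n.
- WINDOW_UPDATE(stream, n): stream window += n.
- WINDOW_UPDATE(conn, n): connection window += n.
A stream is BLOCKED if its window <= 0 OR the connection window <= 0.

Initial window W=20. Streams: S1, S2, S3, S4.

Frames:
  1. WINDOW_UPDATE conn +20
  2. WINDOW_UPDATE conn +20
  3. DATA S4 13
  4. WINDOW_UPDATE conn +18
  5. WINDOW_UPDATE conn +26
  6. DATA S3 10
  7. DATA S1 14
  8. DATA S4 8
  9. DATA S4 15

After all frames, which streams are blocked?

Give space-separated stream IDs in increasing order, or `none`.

Op 1: conn=40 S1=20 S2=20 S3=20 S4=20 blocked=[]
Op 2: conn=60 S1=20 S2=20 S3=20 S4=20 blocked=[]
Op 3: conn=47 S1=20 S2=20 S3=20 S4=7 blocked=[]
Op 4: conn=65 S1=20 S2=20 S3=20 S4=7 blocked=[]
Op 5: conn=91 S1=20 S2=20 S3=20 S4=7 blocked=[]
Op 6: conn=81 S1=20 S2=20 S3=10 S4=7 blocked=[]
Op 7: conn=67 S1=6 S2=20 S3=10 S4=7 blocked=[]
Op 8: conn=59 S1=6 S2=20 S3=10 S4=-1 blocked=[4]
Op 9: conn=44 S1=6 S2=20 S3=10 S4=-16 blocked=[4]

Answer: S4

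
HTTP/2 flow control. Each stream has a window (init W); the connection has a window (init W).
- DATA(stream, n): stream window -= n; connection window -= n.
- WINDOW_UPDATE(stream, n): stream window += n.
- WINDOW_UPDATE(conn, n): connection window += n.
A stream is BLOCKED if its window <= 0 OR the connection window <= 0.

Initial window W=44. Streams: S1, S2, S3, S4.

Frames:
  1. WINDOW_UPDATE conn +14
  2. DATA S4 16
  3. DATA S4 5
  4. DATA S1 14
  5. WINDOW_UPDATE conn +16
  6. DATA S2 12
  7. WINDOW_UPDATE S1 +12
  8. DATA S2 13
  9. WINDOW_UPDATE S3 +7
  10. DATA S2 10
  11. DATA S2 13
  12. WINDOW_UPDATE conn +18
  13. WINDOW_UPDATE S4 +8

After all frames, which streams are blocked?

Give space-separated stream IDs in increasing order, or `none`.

Answer: S2

Derivation:
Op 1: conn=58 S1=44 S2=44 S3=44 S4=44 blocked=[]
Op 2: conn=42 S1=44 S2=44 S3=44 S4=28 blocked=[]
Op 3: conn=37 S1=44 S2=44 S3=44 S4=23 blocked=[]
Op 4: conn=23 S1=30 S2=44 S3=44 S4=23 blocked=[]
Op 5: conn=39 S1=30 S2=44 S3=44 S4=23 blocked=[]
Op 6: conn=27 S1=30 S2=32 S3=44 S4=23 blocked=[]
Op 7: conn=27 S1=42 S2=32 S3=44 S4=23 blocked=[]
Op 8: conn=14 S1=42 S2=19 S3=44 S4=23 blocked=[]
Op 9: conn=14 S1=42 S2=19 S3=51 S4=23 blocked=[]
Op 10: conn=4 S1=42 S2=9 S3=51 S4=23 blocked=[]
Op 11: conn=-9 S1=42 S2=-4 S3=51 S4=23 blocked=[1, 2, 3, 4]
Op 12: conn=9 S1=42 S2=-4 S3=51 S4=23 blocked=[2]
Op 13: conn=9 S1=42 S2=-4 S3=51 S4=31 blocked=[2]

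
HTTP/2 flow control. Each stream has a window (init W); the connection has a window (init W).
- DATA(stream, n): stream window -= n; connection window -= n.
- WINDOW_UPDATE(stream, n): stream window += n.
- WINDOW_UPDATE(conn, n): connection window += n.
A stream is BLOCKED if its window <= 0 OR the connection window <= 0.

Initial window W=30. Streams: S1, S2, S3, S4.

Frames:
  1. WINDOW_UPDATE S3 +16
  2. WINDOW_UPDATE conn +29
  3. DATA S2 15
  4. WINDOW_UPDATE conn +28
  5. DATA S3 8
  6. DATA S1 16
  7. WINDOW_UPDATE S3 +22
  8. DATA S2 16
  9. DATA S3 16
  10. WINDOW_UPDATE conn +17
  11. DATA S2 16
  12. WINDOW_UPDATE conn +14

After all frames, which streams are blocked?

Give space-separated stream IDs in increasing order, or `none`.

Op 1: conn=30 S1=30 S2=30 S3=46 S4=30 blocked=[]
Op 2: conn=59 S1=30 S2=30 S3=46 S4=30 blocked=[]
Op 3: conn=44 S1=30 S2=15 S3=46 S4=30 blocked=[]
Op 4: conn=72 S1=30 S2=15 S3=46 S4=30 blocked=[]
Op 5: conn=64 S1=30 S2=15 S3=38 S4=30 blocked=[]
Op 6: conn=48 S1=14 S2=15 S3=38 S4=30 blocked=[]
Op 7: conn=48 S1=14 S2=15 S3=60 S4=30 blocked=[]
Op 8: conn=32 S1=14 S2=-1 S3=60 S4=30 blocked=[2]
Op 9: conn=16 S1=14 S2=-1 S3=44 S4=30 blocked=[2]
Op 10: conn=33 S1=14 S2=-1 S3=44 S4=30 blocked=[2]
Op 11: conn=17 S1=14 S2=-17 S3=44 S4=30 blocked=[2]
Op 12: conn=31 S1=14 S2=-17 S3=44 S4=30 blocked=[2]

Answer: S2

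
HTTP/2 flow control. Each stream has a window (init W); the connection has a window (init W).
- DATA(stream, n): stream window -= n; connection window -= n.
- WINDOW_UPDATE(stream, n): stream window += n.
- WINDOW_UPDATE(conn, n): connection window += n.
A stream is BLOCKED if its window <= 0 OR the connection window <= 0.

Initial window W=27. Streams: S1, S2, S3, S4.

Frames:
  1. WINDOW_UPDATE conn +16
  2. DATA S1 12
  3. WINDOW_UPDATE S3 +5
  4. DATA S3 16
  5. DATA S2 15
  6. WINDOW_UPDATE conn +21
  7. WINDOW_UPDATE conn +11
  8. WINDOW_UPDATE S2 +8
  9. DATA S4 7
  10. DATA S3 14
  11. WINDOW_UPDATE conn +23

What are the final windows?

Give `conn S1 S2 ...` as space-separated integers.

Op 1: conn=43 S1=27 S2=27 S3=27 S4=27 blocked=[]
Op 2: conn=31 S1=15 S2=27 S3=27 S4=27 blocked=[]
Op 3: conn=31 S1=15 S2=27 S3=32 S4=27 blocked=[]
Op 4: conn=15 S1=15 S2=27 S3=16 S4=27 blocked=[]
Op 5: conn=0 S1=15 S2=12 S3=16 S4=27 blocked=[1, 2, 3, 4]
Op 6: conn=21 S1=15 S2=12 S3=16 S4=27 blocked=[]
Op 7: conn=32 S1=15 S2=12 S3=16 S4=27 blocked=[]
Op 8: conn=32 S1=15 S2=20 S3=16 S4=27 blocked=[]
Op 9: conn=25 S1=15 S2=20 S3=16 S4=20 blocked=[]
Op 10: conn=11 S1=15 S2=20 S3=2 S4=20 blocked=[]
Op 11: conn=34 S1=15 S2=20 S3=2 S4=20 blocked=[]

Answer: 34 15 20 2 20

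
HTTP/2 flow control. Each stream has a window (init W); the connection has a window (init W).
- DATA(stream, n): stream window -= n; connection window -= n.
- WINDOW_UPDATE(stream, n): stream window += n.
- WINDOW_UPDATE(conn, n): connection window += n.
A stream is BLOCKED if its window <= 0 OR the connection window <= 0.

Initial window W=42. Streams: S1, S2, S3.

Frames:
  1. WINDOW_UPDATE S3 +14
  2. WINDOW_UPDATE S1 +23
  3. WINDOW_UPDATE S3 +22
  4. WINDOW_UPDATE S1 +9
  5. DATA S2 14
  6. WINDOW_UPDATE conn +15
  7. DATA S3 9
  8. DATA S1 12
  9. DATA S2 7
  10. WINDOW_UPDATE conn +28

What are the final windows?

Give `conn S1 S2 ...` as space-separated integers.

Op 1: conn=42 S1=42 S2=42 S3=56 blocked=[]
Op 2: conn=42 S1=65 S2=42 S3=56 blocked=[]
Op 3: conn=42 S1=65 S2=42 S3=78 blocked=[]
Op 4: conn=42 S1=74 S2=42 S3=78 blocked=[]
Op 5: conn=28 S1=74 S2=28 S3=78 blocked=[]
Op 6: conn=43 S1=74 S2=28 S3=78 blocked=[]
Op 7: conn=34 S1=74 S2=28 S3=69 blocked=[]
Op 8: conn=22 S1=62 S2=28 S3=69 blocked=[]
Op 9: conn=15 S1=62 S2=21 S3=69 blocked=[]
Op 10: conn=43 S1=62 S2=21 S3=69 blocked=[]

Answer: 43 62 21 69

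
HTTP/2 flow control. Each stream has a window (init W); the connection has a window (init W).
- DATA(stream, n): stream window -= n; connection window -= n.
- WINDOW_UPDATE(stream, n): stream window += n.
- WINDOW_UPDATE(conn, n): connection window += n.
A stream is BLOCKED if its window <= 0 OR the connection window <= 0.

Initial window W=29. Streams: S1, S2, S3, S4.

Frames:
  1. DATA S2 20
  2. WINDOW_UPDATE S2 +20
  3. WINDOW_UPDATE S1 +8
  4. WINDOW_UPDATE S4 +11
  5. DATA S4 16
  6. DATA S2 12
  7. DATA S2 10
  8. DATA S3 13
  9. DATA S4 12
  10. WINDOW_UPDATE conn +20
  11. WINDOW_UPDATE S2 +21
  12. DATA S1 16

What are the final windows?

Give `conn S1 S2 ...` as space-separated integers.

Answer: -50 21 28 16 12

Derivation:
Op 1: conn=9 S1=29 S2=9 S3=29 S4=29 blocked=[]
Op 2: conn=9 S1=29 S2=29 S3=29 S4=29 blocked=[]
Op 3: conn=9 S1=37 S2=29 S3=29 S4=29 blocked=[]
Op 4: conn=9 S1=37 S2=29 S3=29 S4=40 blocked=[]
Op 5: conn=-7 S1=37 S2=29 S3=29 S4=24 blocked=[1, 2, 3, 4]
Op 6: conn=-19 S1=37 S2=17 S3=29 S4=24 blocked=[1, 2, 3, 4]
Op 7: conn=-29 S1=37 S2=7 S3=29 S4=24 blocked=[1, 2, 3, 4]
Op 8: conn=-42 S1=37 S2=7 S3=16 S4=24 blocked=[1, 2, 3, 4]
Op 9: conn=-54 S1=37 S2=7 S3=16 S4=12 blocked=[1, 2, 3, 4]
Op 10: conn=-34 S1=37 S2=7 S3=16 S4=12 blocked=[1, 2, 3, 4]
Op 11: conn=-34 S1=37 S2=28 S3=16 S4=12 blocked=[1, 2, 3, 4]
Op 12: conn=-50 S1=21 S2=28 S3=16 S4=12 blocked=[1, 2, 3, 4]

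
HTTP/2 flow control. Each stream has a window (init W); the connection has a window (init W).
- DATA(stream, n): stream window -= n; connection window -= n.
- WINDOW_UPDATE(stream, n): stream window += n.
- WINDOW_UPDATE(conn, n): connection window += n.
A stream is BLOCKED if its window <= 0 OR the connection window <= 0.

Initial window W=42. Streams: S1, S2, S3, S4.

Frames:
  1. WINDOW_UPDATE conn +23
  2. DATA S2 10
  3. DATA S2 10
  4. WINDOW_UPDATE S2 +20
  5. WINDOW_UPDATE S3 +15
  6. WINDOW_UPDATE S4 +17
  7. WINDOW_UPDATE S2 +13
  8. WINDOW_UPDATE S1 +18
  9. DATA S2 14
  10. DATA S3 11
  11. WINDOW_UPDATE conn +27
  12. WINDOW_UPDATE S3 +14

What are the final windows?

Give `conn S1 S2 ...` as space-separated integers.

Answer: 47 60 41 60 59

Derivation:
Op 1: conn=65 S1=42 S2=42 S3=42 S4=42 blocked=[]
Op 2: conn=55 S1=42 S2=32 S3=42 S4=42 blocked=[]
Op 3: conn=45 S1=42 S2=22 S3=42 S4=42 blocked=[]
Op 4: conn=45 S1=42 S2=42 S3=42 S4=42 blocked=[]
Op 5: conn=45 S1=42 S2=42 S3=57 S4=42 blocked=[]
Op 6: conn=45 S1=42 S2=42 S3=57 S4=59 blocked=[]
Op 7: conn=45 S1=42 S2=55 S3=57 S4=59 blocked=[]
Op 8: conn=45 S1=60 S2=55 S3=57 S4=59 blocked=[]
Op 9: conn=31 S1=60 S2=41 S3=57 S4=59 blocked=[]
Op 10: conn=20 S1=60 S2=41 S3=46 S4=59 blocked=[]
Op 11: conn=47 S1=60 S2=41 S3=46 S4=59 blocked=[]
Op 12: conn=47 S1=60 S2=41 S3=60 S4=59 blocked=[]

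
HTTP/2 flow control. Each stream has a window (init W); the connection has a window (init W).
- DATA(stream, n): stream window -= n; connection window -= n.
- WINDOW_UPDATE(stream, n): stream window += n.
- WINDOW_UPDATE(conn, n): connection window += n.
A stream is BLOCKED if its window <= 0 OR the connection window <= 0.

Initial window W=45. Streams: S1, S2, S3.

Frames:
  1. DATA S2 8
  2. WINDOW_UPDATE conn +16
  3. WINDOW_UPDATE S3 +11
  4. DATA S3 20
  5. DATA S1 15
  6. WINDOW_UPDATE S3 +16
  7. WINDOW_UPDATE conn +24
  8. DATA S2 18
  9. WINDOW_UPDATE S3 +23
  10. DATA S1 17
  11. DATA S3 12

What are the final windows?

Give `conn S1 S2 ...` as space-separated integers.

Op 1: conn=37 S1=45 S2=37 S3=45 blocked=[]
Op 2: conn=53 S1=45 S2=37 S3=45 blocked=[]
Op 3: conn=53 S1=45 S2=37 S3=56 blocked=[]
Op 4: conn=33 S1=45 S2=37 S3=36 blocked=[]
Op 5: conn=18 S1=30 S2=37 S3=36 blocked=[]
Op 6: conn=18 S1=30 S2=37 S3=52 blocked=[]
Op 7: conn=42 S1=30 S2=37 S3=52 blocked=[]
Op 8: conn=24 S1=30 S2=19 S3=52 blocked=[]
Op 9: conn=24 S1=30 S2=19 S3=75 blocked=[]
Op 10: conn=7 S1=13 S2=19 S3=75 blocked=[]
Op 11: conn=-5 S1=13 S2=19 S3=63 blocked=[1, 2, 3]

Answer: -5 13 19 63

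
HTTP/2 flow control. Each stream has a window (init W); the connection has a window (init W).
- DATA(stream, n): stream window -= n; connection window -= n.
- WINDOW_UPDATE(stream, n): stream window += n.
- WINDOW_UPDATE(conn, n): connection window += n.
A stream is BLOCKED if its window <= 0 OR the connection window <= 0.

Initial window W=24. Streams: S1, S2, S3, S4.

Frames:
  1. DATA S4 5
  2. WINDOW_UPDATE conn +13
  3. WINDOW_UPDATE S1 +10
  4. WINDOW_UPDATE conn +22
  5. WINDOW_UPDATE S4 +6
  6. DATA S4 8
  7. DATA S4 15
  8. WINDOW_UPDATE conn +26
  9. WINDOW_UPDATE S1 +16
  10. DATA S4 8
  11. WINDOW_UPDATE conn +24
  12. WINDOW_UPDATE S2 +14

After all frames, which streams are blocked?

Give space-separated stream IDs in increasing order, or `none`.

Op 1: conn=19 S1=24 S2=24 S3=24 S4=19 blocked=[]
Op 2: conn=32 S1=24 S2=24 S3=24 S4=19 blocked=[]
Op 3: conn=32 S1=34 S2=24 S3=24 S4=19 blocked=[]
Op 4: conn=54 S1=34 S2=24 S3=24 S4=19 blocked=[]
Op 5: conn=54 S1=34 S2=24 S3=24 S4=25 blocked=[]
Op 6: conn=46 S1=34 S2=24 S3=24 S4=17 blocked=[]
Op 7: conn=31 S1=34 S2=24 S3=24 S4=2 blocked=[]
Op 8: conn=57 S1=34 S2=24 S3=24 S4=2 blocked=[]
Op 9: conn=57 S1=50 S2=24 S3=24 S4=2 blocked=[]
Op 10: conn=49 S1=50 S2=24 S3=24 S4=-6 blocked=[4]
Op 11: conn=73 S1=50 S2=24 S3=24 S4=-6 blocked=[4]
Op 12: conn=73 S1=50 S2=38 S3=24 S4=-6 blocked=[4]

Answer: S4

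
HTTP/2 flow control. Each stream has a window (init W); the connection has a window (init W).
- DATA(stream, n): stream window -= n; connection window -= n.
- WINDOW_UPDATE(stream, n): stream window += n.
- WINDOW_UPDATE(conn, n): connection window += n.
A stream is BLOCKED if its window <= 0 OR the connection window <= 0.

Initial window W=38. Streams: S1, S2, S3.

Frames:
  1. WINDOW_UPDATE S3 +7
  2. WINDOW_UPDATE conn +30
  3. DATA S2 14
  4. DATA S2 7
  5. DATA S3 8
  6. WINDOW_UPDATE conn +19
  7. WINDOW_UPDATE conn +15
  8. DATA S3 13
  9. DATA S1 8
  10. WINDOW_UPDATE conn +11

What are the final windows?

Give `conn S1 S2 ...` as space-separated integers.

Answer: 63 30 17 24

Derivation:
Op 1: conn=38 S1=38 S2=38 S3=45 blocked=[]
Op 2: conn=68 S1=38 S2=38 S3=45 blocked=[]
Op 3: conn=54 S1=38 S2=24 S3=45 blocked=[]
Op 4: conn=47 S1=38 S2=17 S3=45 blocked=[]
Op 5: conn=39 S1=38 S2=17 S3=37 blocked=[]
Op 6: conn=58 S1=38 S2=17 S3=37 blocked=[]
Op 7: conn=73 S1=38 S2=17 S3=37 blocked=[]
Op 8: conn=60 S1=38 S2=17 S3=24 blocked=[]
Op 9: conn=52 S1=30 S2=17 S3=24 blocked=[]
Op 10: conn=63 S1=30 S2=17 S3=24 blocked=[]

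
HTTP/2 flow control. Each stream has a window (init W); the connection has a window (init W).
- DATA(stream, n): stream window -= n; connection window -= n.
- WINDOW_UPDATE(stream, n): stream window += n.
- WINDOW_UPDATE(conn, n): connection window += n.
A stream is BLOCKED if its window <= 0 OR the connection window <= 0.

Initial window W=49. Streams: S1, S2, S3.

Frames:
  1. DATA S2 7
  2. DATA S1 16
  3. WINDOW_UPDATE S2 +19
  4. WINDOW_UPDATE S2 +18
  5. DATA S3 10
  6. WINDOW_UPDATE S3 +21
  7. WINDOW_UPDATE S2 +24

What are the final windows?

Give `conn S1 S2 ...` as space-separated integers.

Op 1: conn=42 S1=49 S2=42 S3=49 blocked=[]
Op 2: conn=26 S1=33 S2=42 S3=49 blocked=[]
Op 3: conn=26 S1=33 S2=61 S3=49 blocked=[]
Op 4: conn=26 S1=33 S2=79 S3=49 blocked=[]
Op 5: conn=16 S1=33 S2=79 S3=39 blocked=[]
Op 6: conn=16 S1=33 S2=79 S3=60 blocked=[]
Op 7: conn=16 S1=33 S2=103 S3=60 blocked=[]

Answer: 16 33 103 60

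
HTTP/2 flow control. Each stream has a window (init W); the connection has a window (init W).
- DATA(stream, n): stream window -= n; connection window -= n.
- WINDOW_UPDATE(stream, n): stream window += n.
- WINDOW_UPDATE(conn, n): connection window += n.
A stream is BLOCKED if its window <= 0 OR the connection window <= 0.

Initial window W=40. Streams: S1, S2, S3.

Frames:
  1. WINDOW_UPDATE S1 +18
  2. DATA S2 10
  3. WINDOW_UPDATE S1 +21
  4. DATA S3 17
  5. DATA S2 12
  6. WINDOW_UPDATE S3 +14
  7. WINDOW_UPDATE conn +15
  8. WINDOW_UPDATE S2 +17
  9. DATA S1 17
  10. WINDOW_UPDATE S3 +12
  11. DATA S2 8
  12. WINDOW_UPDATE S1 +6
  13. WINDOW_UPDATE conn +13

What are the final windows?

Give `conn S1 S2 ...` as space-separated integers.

Op 1: conn=40 S1=58 S2=40 S3=40 blocked=[]
Op 2: conn=30 S1=58 S2=30 S3=40 blocked=[]
Op 3: conn=30 S1=79 S2=30 S3=40 blocked=[]
Op 4: conn=13 S1=79 S2=30 S3=23 blocked=[]
Op 5: conn=1 S1=79 S2=18 S3=23 blocked=[]
Op 6: conn=1 S1=79 S2=18 S3=37 blocked=[]
Op 7: conn=16 S1=79 S2=18 S3=37 blocked=[]
Op 8: conn=16 S1=79 S2=35 S3=37 blocked=[]
Op 9: conn=-1 S1=62 S2=35 S3=37 blocked=[1, 2, 3]
Op 10: conn=-1 S1=62 S2=35 S3=49 blocked=[1, 2, 3]
Op 11: conn=-9 S1=62 S2=27 S3=49 blocked=[1, 2, 3]
Op 12: conn=-9 S1=68 S2=27 S3=49 blocked=[1, 2, 3]
Op 13: conn=4 S1=68 S2=27 S3=49 blocked=[]

Answer: 4 68 27 49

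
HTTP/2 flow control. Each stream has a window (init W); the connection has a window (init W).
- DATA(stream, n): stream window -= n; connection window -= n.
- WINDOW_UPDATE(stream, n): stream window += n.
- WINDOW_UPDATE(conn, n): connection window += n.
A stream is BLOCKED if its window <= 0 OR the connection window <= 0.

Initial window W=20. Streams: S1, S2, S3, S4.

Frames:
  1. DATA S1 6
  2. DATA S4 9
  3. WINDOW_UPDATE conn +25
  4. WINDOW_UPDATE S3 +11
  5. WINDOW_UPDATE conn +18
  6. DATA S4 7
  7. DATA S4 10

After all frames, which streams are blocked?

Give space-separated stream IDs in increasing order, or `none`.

Op 1: conn=14 S1=14 S2=20 S3=20 S4=20 blocked=[]
Op 2: conn=5 S1=14 S2=20 S3=20 S4=11 blocked=[]
Op 3: conn=30 S1=14 S2=20 S3=20 S4=11 blocked=[]
Op 4: conn=30 S1=14 S2=20 S3=31 S4=11 blocked=[]
Op 5: conn=48 S1=14 S2=20 S3=31 S4=11 blocked=[]
Op 6: conn=41 S1=14 S2=20 S3=31 S4=4 blocked=[]
Op 7: conn=31 S1=14 S2=20 S3=31 S4=-6 blocked=[4]

Answer: S4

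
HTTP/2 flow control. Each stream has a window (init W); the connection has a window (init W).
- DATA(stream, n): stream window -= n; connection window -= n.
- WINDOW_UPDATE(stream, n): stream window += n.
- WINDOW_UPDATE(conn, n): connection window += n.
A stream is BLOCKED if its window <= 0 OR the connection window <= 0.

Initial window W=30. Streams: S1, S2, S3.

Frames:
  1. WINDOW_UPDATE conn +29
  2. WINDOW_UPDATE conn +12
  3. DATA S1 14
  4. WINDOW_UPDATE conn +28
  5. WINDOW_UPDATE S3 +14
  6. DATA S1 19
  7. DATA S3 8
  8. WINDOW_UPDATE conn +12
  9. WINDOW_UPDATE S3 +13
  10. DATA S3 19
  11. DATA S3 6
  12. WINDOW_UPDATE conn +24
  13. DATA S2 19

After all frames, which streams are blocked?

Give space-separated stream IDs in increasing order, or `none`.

Answer: S1

Derivation:
Op 1: conn=59 S1=30 S2=30 S3=30 blocked=[]
Op 2: conn=71 S1=30 S2=30 S3=30 blocked=[]
Op 3: conn=57 S1=16 S2=30 S3=30 blocked=[]
Op 4: conn=85 S1=16 S2=30 S3=30 blocked=[]
Op 5: conn=85 S1=16 S2=30 S3=44 blocked=[]
Op 6: conn=66 S1=-3 S2=30 S3=44 blocked=[1]
Op 7: conn=58 S1=-3 S2=30 S3=36 blocked=[1]
Op 8: conn=70 S1=-3 S2=30 S3=36 blocked=[1]
Op 9: conn=70 S1=-3 S2=30 S3=49 blocked=[1]
Op 10: conn=51 S1=-3 S2=30 S3=30 blocked=[1]
Op 11: conn=45 S1=-3 S2=30 S3=24 blocked=[1]
Op 12: conn=69 S1=-3 S2=30 S3=24 blocked=[1]
Op 13: conn=50 S1=-3 S2=11 S3=24 blocked=[1]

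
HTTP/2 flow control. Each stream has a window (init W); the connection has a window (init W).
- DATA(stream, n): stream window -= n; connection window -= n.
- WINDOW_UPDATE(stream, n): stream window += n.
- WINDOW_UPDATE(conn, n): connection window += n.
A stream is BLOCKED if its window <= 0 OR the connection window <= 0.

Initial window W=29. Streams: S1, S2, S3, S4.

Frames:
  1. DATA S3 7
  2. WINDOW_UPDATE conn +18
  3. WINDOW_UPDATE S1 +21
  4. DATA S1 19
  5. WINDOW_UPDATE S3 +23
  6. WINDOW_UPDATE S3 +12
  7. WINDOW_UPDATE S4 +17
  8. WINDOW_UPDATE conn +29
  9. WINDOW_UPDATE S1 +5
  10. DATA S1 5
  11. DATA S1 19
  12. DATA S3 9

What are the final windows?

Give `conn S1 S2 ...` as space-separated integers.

Op 1: conn=22 S1=29 S2=29 S3=22 S4=29 blocked=[]
Op 2: conn=40 S1=29 S2=29 S3=22 S4=29 blocked=[]
Op 3: conn=40 S1=50 S2=29 S3=22 S4=29 blocked=[]
Op 4: conn=21 S1=31 S2=29 S3=22 S4=29 blocked=[]
Op 5: conn=21 S1=31 S2=29 S3=45 S4=29 blocked=[]
Op 6: conn=21 S1=31 S2=29 S3=57 S4=29 blocked=[]
Op 7: conn=21 S1=31 S2=29 S3=57 S4=46 blocked=[]
Op 8: conn=50 S1=31 S2=29 S3=57 S4=46 blocked=[]
Op 9: conn=50 S1=36 S2=29 S3=57 S4=46 blocked=[]
Op 10: conn=45 S1=31 S2=29 S3=57 S4=46 blocked=[]
Op 11: conn=26 S1=12 S2=29 S3=57 S4=46 blocked=[]
Op 12: conn=17 S1=12 S2=29 S3=48 S4=46 blocked=[]

Answer: 17 12 29 48 46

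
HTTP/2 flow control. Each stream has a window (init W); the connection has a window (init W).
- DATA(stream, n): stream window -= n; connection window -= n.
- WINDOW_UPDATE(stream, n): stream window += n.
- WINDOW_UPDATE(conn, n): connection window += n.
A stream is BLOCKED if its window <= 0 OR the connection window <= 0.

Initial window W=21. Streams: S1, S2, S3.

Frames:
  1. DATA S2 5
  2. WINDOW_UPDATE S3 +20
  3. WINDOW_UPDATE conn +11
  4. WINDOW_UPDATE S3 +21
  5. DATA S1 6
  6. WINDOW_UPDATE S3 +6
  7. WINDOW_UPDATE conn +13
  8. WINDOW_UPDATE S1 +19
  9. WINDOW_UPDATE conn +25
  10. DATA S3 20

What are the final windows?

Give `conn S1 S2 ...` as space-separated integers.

Answer: 39 34 16 48

Derivation:
Op 1: conn=16 S1=21 S2=16 S3=21 blocked=[]
Op 2: conn=16 S1=21 S2=16 S3=41 blocked=[]
Op 3: conn=27 S1=21 S2=16 S3=41 blocked=[]
Op 4: conn=27 S1=21 S2=16 S3=62 blocked=[]
Op 5: conn=21 S1=15 S2=16 S3=62 blocked=[]
Op 6: conn=21 S1=15 S2=16 S3=68 blocked=[]
Op 7: conn=34 S1=15 S2=16 S3=68 blocked=[]
Op 8: conn=34 S1=34 S2=16 S3=68 blocked=[]
Op 9: conn=59 S1=34 S2=16 S3=68 blocked=[]
Op 10: conn=39 S1=34 S2=16 S3=48 blocked=[]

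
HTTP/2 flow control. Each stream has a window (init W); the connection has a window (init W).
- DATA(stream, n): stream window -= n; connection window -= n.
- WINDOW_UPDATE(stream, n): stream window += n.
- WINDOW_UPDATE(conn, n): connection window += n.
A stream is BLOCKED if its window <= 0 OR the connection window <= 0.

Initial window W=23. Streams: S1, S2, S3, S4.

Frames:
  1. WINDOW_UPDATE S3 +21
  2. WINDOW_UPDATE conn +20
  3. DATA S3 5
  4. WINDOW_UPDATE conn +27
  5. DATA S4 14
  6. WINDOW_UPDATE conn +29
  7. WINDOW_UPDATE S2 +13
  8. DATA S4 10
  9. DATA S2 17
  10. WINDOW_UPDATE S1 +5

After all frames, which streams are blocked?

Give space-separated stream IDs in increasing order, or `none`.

Op 1: conn=23 S1=23 S2=23 S3=44 S4=23 blocked=[]
Op 2: conn=43 S1=23 S2=23 S3=44 S4=23 blocked=[]
Op 3: conn=38 S1=23 S2=23 S3=39 S4=23 blocked=[]
Op 4: conn=65 S1=23 S2=23 S3=39 S4=23 blocked=[]
Op 5: conn=51 S1=23 S2=23 S3=39 S4=9 blocked=[]
Op 6: conn=80 S1=23 S2=23 S3=39 S4=9 blocked=[]
Op 7: conn=80 S1=23 S2=36 S3=39 S4=9 blocked=[]
Op 8: conn=70 S1=23 S2=36 S3=39 S4=-1 blocked=[4]
Op 9: conn=53 S1=23 S2=19 S3=39 S4=-1 blocked=[4]
Op 10: conn=53 S1=28 S2=19 S3=39 S4=-1 blocked=[4]

Answer: S4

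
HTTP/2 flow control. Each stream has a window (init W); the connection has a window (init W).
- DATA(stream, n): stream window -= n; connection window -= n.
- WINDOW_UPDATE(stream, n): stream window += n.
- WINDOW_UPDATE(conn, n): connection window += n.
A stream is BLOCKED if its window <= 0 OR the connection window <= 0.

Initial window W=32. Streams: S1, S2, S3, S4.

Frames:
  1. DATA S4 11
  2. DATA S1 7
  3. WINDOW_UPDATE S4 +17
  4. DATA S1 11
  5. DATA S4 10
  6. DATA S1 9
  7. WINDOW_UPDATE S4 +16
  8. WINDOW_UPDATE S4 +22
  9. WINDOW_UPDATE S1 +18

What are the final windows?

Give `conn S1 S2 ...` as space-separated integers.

Answer: -16 23 32 32 66

Derivation:
Op 1: conn=21 S1=32 S2=32 S3=32 S4=21 blocked=[]
Op 2: conn=14 S1=25 S2=32 S3=32 S4=21 blocked=[]
Op 3: conn=14 S1=25 S2=32 S3=32 S4=38 blocked=[]
Op 4: conn=3 S1=14 S2=32 S3=32 S4=38 blocked=[]
Op 5: conn=-7 S1=14 S2=32 S3=32 S4=28 blocked=[1, 2, 3, 4]
Op 6: conn=-16 S1=5 S2=32 S3=32 S4=28 blocked=[1, 2, 3, 4]
Op 7: conn=-16 S1=5 S2=32 S3=32 S4=44 blocked=[1, 2, 3, 4]
Op 8: conn=-16 S1=5 S2=32 S3=32 S4=66 blocked=[1, 2, 3, 4]
Op 9: conn=-16 S1=23 S2=32 S3=32 S4=66 blocked=[1, 2, 3, 4]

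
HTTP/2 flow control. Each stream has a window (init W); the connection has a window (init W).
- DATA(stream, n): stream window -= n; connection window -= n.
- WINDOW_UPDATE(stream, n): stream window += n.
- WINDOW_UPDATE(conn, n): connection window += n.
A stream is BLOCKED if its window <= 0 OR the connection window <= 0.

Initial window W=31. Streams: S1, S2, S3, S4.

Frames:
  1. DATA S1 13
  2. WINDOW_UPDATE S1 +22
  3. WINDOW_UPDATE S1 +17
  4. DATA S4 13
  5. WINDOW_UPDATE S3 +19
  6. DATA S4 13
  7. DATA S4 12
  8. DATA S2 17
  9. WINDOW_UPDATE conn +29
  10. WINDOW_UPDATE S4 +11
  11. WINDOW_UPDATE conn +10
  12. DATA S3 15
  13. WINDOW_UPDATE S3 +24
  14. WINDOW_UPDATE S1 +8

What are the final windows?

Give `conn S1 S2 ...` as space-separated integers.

Answer: -13 65 14 59 4

Derivation:
Op 1: conn=18 S1=18 S2=31 S3=31 S4=31 blocked=[]
Op 2: conn=18 S1=40 S2=31 S3=31 S4=31 blocked=[]
Op 3: conn=18 S1=57 S2=31 S3=31 S4=31 blocked=[]
Op 4: conn=5 S1=57 S2=31 S3=31 S4=18 blocked=[]
Op 5: conn=5 S1=57 S2=31 S3=50 S4=18 blocked=[]
Op 6: conn=-8 S1=57 S2=31 S3=50 S4=5 blocked=[1, 2, 3, 4]
Op 7: conn=-20 S1=57 S2=31 S3=50 S4=-7 blocked=[1, 2, 3, 4]
Op 8: conn=-37 S1=57 S2=14 S3=50 S4=-7 blocked=[1, 2, 3, 4]
Op 9: conn=-8 S1=57 S2=14 S3=50 S4=-7 blocked=[1, 2, 3, 4]
Op 10: conn=-8 S1=57 S2=14 S3=50 S4=4 blocked=[1, 2, 3, 4]
Op 11: conn=2 S1=57 S2=14 S3=50 S4=4 blocked=[]
Op 12: conn=-13 S1=57 S2=14 S3=35 S4=4 blocked=[1, 2, 3, 4]
Op 13: conn=-13 S1=57 S2=14 S3=59 S4=4 blocked=[1, 2, 3, 4]
Op 14: conn=-13 S1=65 S2=14 S3=59 S4=4 blocked=[1, 2, 3, 4]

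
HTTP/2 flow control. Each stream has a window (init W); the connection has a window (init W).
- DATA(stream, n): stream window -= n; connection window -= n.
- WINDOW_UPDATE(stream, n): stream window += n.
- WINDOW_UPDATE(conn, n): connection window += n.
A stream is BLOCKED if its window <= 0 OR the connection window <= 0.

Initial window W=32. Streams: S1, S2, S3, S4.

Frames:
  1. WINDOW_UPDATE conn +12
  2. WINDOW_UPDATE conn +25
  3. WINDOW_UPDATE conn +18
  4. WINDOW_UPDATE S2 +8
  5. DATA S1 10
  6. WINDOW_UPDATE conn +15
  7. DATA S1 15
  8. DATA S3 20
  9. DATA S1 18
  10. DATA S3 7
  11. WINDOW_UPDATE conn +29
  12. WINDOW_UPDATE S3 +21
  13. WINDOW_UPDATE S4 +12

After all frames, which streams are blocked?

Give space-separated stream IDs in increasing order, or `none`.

Op 1: conn=44 S1=32 S2=32 S3=32 S4=32 blocked=[]
Op 2: conn=69 S1=32 S2=32 S3=32 S4=32 blocked=[]
Op 3: conn=87 S1=32 S2=32 S3=32 S4=32 blocked=[]
Op 4: conn=87 S1=32 S2=40 S3=32 S4=32 blocked=[]
Op 5: conn=77 S1=22 S2=40 S3=32 S4=32 blocked=[]
Op 6: conn=92 S1=22 S2=40 S3=32 S4=32 blocked=[]
Op 7: conn=77 S1=7 S2=40 S3=32 S4=32 blocked=[]
Op 8: conn=57 S1=7 S2=40 S3=12 S4=32 blocked=[]
Op 9: conn=39 S1=-11 S2=40 S3=12 S4=32 blocked=[1]
Op 10: conn=32 S1=-11 S2=40 S3=5 S4=32 blocked=[1]
Op 11: conn=61 S1=-11 S2=40 S3=5 S4=32 blocked=[1]
Op 12: conn=61 S1=-11 S2=40 S3=26 S4=32 blocked=[1]
Op 13: conn=61 S1=-11 S2=40 S3=26 S4=44 blocked=[1]

Answer: S1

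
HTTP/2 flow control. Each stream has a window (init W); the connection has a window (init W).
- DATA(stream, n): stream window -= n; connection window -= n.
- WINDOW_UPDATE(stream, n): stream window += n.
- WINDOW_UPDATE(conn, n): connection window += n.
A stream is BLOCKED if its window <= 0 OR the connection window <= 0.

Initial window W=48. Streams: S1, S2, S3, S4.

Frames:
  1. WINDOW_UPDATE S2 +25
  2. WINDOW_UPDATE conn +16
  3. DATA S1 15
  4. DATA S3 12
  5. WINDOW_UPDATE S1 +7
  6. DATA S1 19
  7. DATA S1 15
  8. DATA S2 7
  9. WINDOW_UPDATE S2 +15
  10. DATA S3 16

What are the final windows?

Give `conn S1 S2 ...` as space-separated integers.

Op 1: conn=48 S1=48 S2=73 S3=48 S4=48 blocked=[]
Op 2: conn=64 S1=48 S2=73 S3=48 S4=48 blocked=[]
Op 3: conn=49 S1=33 S2=73 S3=48 S4=48 blocked=[]
Op 4: conn=37 S1=33 S2=73 S3=36 S4=48 blocked=[]
Op 5: conn=37 S1=40 S2=73 S3=36 S4=48 blocked=[]
Op 6: conn=18 S1=21 S2=73 S3=36 S4=48 blocked=[]
Op 7: conn=3 S1=6 S2=73 S3=36 S4=48 blocked=[]
Op 8: conn=-4 S1=6 S2=66 S3=36 S4=48 blocked=[1, 2, 3, 4]
Op 9: conn=-4 S1=6 S2=81 S3=36 S4=48 blocked=[1, 2, 3, 4]
Op 10: conn=-20 S1=6 S2=81 S3=20 S4=48 blocked=[1, 2, 3, 4]

Answer: -20 6 81 20 48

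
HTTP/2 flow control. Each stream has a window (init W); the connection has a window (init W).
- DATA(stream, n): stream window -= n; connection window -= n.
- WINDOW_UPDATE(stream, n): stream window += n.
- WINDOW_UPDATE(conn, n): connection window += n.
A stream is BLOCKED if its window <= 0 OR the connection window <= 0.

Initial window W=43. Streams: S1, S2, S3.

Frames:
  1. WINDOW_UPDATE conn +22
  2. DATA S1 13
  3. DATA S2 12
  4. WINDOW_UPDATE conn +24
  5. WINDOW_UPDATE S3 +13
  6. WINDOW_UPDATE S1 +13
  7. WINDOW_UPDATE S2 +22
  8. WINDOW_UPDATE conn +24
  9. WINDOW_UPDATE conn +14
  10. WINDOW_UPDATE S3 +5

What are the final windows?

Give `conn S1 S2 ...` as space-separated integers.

Op 1: conn=65 S1=43 S2=43 S3=43 blocked=[]
Op 2: conn=52 S1=30 S2=43 S3=43 blocked=[]
Op 3: conn=40 S1=30 S2=31 S3=43 blocked=[]
Op 4: conn=64 S1=30 S2=31 S3=43 blocked=[]
Op 5: conn=64 S1=30 S2=31 S3=56 blocked=[]
Op 6: conn=64 S1=43 S2=31 S3=56 blocked=[]
Op 7: conn=64 S1=43 S2=53 S3=56 blocked=[]
Op 8: conn=88 S1=43 S2=53 S3=56 blocked=[]
Op 9: conn=102 S1=43 S2=53 S3=56 blocked=[]
Op 10: conn=102 S1=43 S2=53 S3=61 blocked=[]

Answer: 102 43 53 61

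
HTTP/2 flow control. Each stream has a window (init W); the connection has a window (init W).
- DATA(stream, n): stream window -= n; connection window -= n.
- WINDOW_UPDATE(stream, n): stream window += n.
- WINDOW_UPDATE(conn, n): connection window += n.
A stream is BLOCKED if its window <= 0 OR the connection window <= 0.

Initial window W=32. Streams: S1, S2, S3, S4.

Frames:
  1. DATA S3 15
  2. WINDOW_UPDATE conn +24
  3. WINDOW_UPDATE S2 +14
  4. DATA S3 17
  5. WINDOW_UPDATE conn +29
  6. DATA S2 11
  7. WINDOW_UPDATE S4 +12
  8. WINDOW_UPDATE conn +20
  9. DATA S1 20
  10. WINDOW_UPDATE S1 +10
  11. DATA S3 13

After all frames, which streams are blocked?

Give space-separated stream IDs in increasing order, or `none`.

Answer: S3

Derivation:
Op 1: conn=17 S1=32 S2=32 S3=17 S4=32 blocked=[]
Op 2: conn=41 S1=32 S2=32 S3=17 S4=32 blocked=[]
Op 3: conn=41 S1=32 S2=46 S3=17 S4=32 blocked=[]
Op 4: conn=24 S1=32 S2=46 S3=0 S4=32 blocked=[3]
Op 5: conn=53 S1=32 S2=46 S3=0 S4=32 blocked=[3]
Op 6: conn=42 S1=32 S2=35 S3=0 S4=32 blocked=[3]
Op 7: conn=42 S1=32 S2=35 S3=0 S4=44 blocked=[3]
Op 8: conn=62 S1=32 S2=35 S3=0 S4=44 blocked=[3]
Op 9: conn=42 S1=12 S2=35 S3=0 S4=44 blocked=[3]
Op 10: conn=42 S1=22 S2=35 S3=0 S4=44 blocked=[3]
Op 11: conn=29 S1=22 S2=35 S3=-13 S4=44 blocked=[3]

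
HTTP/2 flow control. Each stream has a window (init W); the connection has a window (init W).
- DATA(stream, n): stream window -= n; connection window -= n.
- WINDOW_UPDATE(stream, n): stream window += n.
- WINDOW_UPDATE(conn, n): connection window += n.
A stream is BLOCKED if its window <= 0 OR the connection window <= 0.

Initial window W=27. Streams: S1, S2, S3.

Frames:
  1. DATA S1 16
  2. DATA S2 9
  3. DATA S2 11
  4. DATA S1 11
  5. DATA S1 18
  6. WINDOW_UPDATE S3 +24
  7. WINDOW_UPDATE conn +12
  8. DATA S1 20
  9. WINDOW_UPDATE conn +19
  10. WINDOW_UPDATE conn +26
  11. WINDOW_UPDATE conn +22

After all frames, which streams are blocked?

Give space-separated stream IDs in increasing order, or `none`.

Op 1: conn=11 S1=11 S2=27 S3=27 blocked=[]
Op 2: conn=2 S1=11 S2=18 S3=27 blocked=[]
Op 3: conn=-9 S1=11 S2=7 S3=27 blocked=[1, 2, 3]
Op 4: conn=-20 S1=0 S2=7 S3=27 blocked=[1, 2, 3]
Op 5: conn=-38 S1=-18 S2=7 S3=27 blocked=[1, 2, 3]
Op 6: conn=-38 S1=-18 S2=7 S3=51 blocked=[1, 2, 3]
Op 7: conn=-26 S1=-18 S2=7 S3=51 blocked=[1, 2, 3]
Op 8: conn=-46 S1=-38 S2=7 S3=51 blocked=[1, 2, 3]
Op 9: conn=-27 S1=-38 S2=7 S3=51 blocked=[1, 2, 3]
Op 10: conn=-1 S1=-38 S2=7 S3=51 blocked=[1, 2, 3]
Op 11: conn=21 S1=-38 S2=7 S3=51 blocked=[1]

Answer: S1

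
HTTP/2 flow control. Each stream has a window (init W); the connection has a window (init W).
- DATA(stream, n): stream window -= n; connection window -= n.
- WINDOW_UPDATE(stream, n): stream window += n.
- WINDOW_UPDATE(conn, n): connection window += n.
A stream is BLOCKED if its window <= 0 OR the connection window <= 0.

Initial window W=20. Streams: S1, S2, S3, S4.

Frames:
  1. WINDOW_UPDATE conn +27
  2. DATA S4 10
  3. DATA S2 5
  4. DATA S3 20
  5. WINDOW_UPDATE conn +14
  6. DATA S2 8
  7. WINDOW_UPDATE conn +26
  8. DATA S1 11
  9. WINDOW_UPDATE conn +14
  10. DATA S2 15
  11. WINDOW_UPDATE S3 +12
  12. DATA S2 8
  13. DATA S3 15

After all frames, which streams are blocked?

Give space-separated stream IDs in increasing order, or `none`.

Op 1: conn=47 S1=20 S2=20 S3=20 S4=20 blocked=[]
Op 2: conn=37 S1=20 S2=20 S3=20 S4=10 blocked=[]
Op 3: conn=32 S1=20 S2=15 S3=20 S4=10 blocked=[]
Op 4: conn=12 S1=20 S2=15 S3=0 S4=10 blocked=[3]
Op 5: conn=26 S1=20 S2=15 S3=0 S4=10 blocked=[3]
Op 6: conn=18 S1=20 S2=7 S3=0 S4=10 blocked=[3]
Op 7: conn=44 S1=20 S2=7 S3=0 S4=10 blocked=[3]
Op 8: conn=33 S1=9 S2=7 S3=0 S4=10 blocked=[3]
Op 9: conn=47 S1=9 S2=7 S3=0 S4=10 blocked=[3]
Op 10: conn=32 S1=9 S2=-8 S3=0 S4=10 blocked=[2, 3]
Op 11: conn=32 S1=9 S2=-8 S3=12 S4=10 blocked=[2]
Op 12: conn=24 S1=9 S2=-16 S3=12 S4=10 blocked=[2]
Op 13: conn=9 S1=9 S2=-16 S3=-3 S4=10 blocked=[2, 3]

Answer: S2 S3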